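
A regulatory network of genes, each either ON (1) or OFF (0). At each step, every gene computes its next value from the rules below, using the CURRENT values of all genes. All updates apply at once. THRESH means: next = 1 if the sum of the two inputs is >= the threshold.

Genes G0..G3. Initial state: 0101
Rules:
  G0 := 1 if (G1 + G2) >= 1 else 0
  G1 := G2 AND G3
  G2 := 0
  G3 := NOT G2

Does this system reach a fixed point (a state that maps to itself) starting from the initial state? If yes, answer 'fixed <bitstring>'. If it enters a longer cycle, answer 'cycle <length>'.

Answer: fixed 0001

Derivation:
Step 0: 0101
Step 1: G0=(1+0>=1)=1 G1=G2&G3=0&1=0 G2=0(const) G3=NOT G2=NOT 0=1 -> 1001
Step 2: G0=(0+0>=1)=0 G1=G2&G3=0&1=0 G2=0(const) G3=NOT G2=NOT 0=1 -> 0001
Step 3: G0=(0+0>=1)=0 G1=G2&G3=0&1=0 G2=0(const) G3=NOT G2=NOT 0=1 -> 0001
Fixed point reached at step 2: 0001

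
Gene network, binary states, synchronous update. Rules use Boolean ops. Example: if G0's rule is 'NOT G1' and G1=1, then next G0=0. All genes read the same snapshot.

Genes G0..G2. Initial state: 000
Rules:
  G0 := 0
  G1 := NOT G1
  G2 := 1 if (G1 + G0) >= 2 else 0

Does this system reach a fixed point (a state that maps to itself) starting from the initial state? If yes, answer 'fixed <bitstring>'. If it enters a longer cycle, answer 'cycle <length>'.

Answer: cycle 2

Derivation:
Step 0: 000
Step 1: G0=0(const) G1=NOT G1=NOT 0=1 G2=(0+0>=2)=0 -> 010
Step 2: G0=0(const) G1=NOT G1=NOT 1=0 G2=(1+0>=2)=0 -> 000
Cycle of length 2 starting at step 0 -> no fixed point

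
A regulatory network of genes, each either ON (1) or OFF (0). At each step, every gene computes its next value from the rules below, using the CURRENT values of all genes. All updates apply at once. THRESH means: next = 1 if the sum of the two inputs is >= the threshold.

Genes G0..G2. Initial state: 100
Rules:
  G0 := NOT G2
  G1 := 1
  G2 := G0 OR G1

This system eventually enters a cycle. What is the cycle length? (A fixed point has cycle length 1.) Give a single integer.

Step 0: 100
Step 1: G0=NOT G2=NOT 0=1 G1=1(const) G2=G0|G1=1|0=1 -> 111
Step 2: G0=NOT G2=NOT 1=0 G1=1(const) G2=G0|G1=1|1=1 -> 011
Step 3: G0=NOT G2=NOT 1=0 G1=1(const) G2=G0|G1=0|1=1 -> 011
State from step 3 equals state from step 2 -> cycle length 1

Answer: 1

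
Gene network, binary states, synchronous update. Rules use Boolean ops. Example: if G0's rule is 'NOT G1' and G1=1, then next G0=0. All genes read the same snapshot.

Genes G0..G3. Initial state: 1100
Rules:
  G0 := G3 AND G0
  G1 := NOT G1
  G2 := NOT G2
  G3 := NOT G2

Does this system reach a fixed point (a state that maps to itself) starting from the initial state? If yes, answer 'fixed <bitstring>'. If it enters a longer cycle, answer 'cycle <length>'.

Answer: cycle 2

Derivation:
Step 0: 1100
Step 1: G0=G3&G0=0&1=0 G1=NOT G1=NOT 1=0 G2=NOT G2=NOT 0=1 G3=NOT G2=NOT 0=1 -> 0011
Step 2: G0=G3&G0=1&0=0 G1=NOT G1=NOT 0=1 G2=NOT G2=NOT 1=0 G3=NOT G2=NOT 1=0 -> 0100
Step 3: G0=G3&G0=0&0=0 G1=NOT G1=NOT 1=0 G2=NOT G2=NOT 0=1 G3=NOT G2=NOT 0=1 -> 0011
Cycle of length 2 starting at step 1 -> no fixed point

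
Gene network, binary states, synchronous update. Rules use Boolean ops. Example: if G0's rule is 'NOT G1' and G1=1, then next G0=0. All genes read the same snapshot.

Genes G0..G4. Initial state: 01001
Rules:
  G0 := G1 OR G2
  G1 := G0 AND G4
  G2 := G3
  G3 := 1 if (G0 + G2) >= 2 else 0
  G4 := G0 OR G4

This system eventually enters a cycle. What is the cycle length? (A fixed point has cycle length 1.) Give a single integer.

Step 0: 01001
Step 1: G0=G1|G2=1|0=1 G1=G0&G4=0&1=0 G2=G3=0 G3=(0+0>=2)=0 G4=G0|G4=0|1=1 -> 10001
Step 2: G0=G1|G2=0|0=0 G1=G0&G4=1&1=1 G2=G3=0 G3=(1+0>=2)=0 G4=G0|G4=1|1=1 -> 01001
State from step 2 equals state from step 0 -> cycle length 2

Answer: 2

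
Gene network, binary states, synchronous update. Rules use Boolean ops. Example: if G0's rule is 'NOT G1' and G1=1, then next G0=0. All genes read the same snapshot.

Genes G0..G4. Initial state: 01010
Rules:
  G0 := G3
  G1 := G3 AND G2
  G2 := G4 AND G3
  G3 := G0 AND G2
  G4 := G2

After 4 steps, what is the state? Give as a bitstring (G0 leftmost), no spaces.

Step 1: G0=G3=1 G1=G3&G2=1&0=0 G2=G4&G3=0&1=0 G3=G0&G2=0&0=0 G4=G2=0 -> 10000
Step 2: G0=G3=0 G1=G3&G2=0&0=0 G2=G4&G3=0&0=0 G3=G0&G2=1&0=0 G4=G2=0 -> 00000
Step 3: G0=G3=0 G1=G3&G2=0&0=0 G2=G4&G3=0&0=0 G3=G0&G2=0&0=0 G4=G2=0 -> 00000
Step 4: G0=G3=0 G1=G3&G2=0&0=0 G2=G4&G3=0&0=0 G3=G0&G2=0&0=0 G4=G2=0 -> 00000

00000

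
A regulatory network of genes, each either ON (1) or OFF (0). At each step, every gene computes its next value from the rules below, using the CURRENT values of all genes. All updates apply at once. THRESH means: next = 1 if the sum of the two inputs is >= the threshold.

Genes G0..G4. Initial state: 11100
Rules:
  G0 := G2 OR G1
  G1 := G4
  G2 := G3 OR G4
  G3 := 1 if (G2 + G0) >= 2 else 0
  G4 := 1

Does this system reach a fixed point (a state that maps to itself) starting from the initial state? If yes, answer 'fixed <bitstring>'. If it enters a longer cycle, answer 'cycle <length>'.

Step 0: 11100
Step 1: G0=G2|G1=1|1=1 G1=G4=0 G2=G3|G4=0|0=0 G3=(1+1>=2)=1 G4=1(const) -> 10011
Step 2: G0=G2|G1=0|0=0 G1=G4=1 G2=G3|G4=1|1=1 G3=(0+1>=2)=0 G4=1(const) -> 01101
Step 3: G0=G2|G1=1|1=1 G1=G4=1 G2=G3|G4=0|1=1 G3=(1+0>=2)=0 G4=1(const) -> 11101
Step 4: G0=G2|G1=1|1=1 G1=G4=1 G2=G3|G4=0|1=1 G3=(1+1>=2)=1 G4=1(const) -> 11111
Step 5: G0=G2|G1=1|1=1 G1=G4=1 G2=G3|G4=1|1=1 G3=(1+1>=2)=1 G4=1(const) -> 11111
Fixed point reached at step 4: 11111

Answer: fixed 11111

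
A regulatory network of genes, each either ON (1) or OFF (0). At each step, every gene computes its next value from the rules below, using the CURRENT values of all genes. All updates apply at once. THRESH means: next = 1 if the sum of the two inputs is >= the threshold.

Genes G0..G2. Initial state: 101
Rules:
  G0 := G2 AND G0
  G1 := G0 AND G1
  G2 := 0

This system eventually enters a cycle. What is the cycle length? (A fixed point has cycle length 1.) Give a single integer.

Answer: 1

Derivation:
Step 0: 101
Step 1: G0=G2&G0=1&1=1 G1=G0&G1=1&0=0 G2=0(const) -> 100
Step 2: G0=G2&G0=0&1=0 G1=G0&G1=1&0=0 G2=0(const) -> 000
Step 3: G0=G2&G0=0&0=0 G1=G0&G1=0&0=0 G2=0(const) -> 000
State from step 3 equals state from step 2 -> cycle length 1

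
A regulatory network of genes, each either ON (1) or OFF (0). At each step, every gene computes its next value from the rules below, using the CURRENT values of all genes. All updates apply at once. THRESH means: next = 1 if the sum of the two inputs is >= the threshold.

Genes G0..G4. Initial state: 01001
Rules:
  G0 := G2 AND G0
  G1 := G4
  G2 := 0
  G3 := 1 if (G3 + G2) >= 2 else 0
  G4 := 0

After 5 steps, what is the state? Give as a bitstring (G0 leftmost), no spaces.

Step 1: G0=G2&G0=0&0=0 G1=G4=1 G2=0(const) G3=(0+0>=2)=0 G4=0(const) -> 01000
Step 2: G0=G2&G0=0&0=0 G1=G4=0 G2=0(const) G3=(0+0>=2)=0 G4=0(const) -> 00000
Step 3: G0=G2&G0=0&0=0 G1=G4=0 G2=0(const) G3=(0+0>=2)=0 G4=0(const) -> 00000
Step 4: G0=G2&G0=0&0=0 G1=G4=0 G2=0(const) G3=(0+0>=2)=0 G4=0(const) -> 00000
Step 5: G0=G2&G0=0&0=0 G1=G4=0 G2=0(const) G3=(0+0>=2)=0 G4=0(const) -> 00000

00000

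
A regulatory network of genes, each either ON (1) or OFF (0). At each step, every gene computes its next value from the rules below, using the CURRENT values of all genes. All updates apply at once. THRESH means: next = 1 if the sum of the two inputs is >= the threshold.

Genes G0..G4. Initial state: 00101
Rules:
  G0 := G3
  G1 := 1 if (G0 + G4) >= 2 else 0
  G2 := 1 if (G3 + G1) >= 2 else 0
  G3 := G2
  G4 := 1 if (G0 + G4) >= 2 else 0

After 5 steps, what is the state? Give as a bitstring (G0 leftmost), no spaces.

Step 1: G0=G3=0 G1=(0+1>=2)=0 G2=(0+0>=2)=0 G3=G2=1 G4=(0+1>=2)=0 -> 00010
Step 2: G0=G3=1 G1=(0+0>=2)=0 G2=(1+0>=2)=0 G3=G2=0 G4=(0+0>=2)=0 -> 10000
Step 3: G0=G3=0 G1=(1+0>=2)=0 G2=(0+0>=2)=0 G3=G2=0 G4=(1+0>=2)=0 -> 00000
Step 4: G0=G3=0 G1=(0+0>=2)=0 G2=(0+0>=2)=0 G3=G2=0 G4=(0+0>=2)=0 -> 00000
Step 5: G0=G3=0 G1=(0+0>=2)=0 G2=(0+0>=2)=0 G3=G2=0 G4=(0+0>=2)=0 -> 00000

00000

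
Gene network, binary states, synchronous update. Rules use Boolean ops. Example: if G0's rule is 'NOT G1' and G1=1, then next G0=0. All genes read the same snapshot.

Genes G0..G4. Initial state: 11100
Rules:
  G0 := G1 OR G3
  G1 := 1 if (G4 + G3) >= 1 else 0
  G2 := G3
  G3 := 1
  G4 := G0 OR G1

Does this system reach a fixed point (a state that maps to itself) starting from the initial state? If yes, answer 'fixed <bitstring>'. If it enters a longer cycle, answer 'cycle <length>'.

Answer: fixed 11111

Derivation:
Step 0: 11100
Step 1: G0=G1|G3=1|0=1 G1=(0+0>=1)=0 G2=G3=0 G3=1(const) G4=G0|G1=1|1=1 -> 10011
Step 2: G0=G1|G3=0|1=1 G1=(1+1>=1)=1 G2=G3=1 G3=1(const) G4=G0|G1=1|0=1 -> 11111
Step 3: G0=G1|G3=1|1=1 G1=(1+1>=1)=1 G2=G3=1 G3=1(const) G4=G0|G1=1|1=1 -> 11111
Fixed point reached at step 2: 11111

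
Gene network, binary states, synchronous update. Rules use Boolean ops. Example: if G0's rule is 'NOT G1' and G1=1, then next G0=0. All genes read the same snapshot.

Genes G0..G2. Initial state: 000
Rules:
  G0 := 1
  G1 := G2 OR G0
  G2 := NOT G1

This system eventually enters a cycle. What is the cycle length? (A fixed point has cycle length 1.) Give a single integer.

Answer: 1

Derivation:
Step 0: 000
Step 1: G0=1(const) G1=G2|G0=0|0=0 G2=NOT G1=NOT 0=1 -> 101
Step 2: G0=1(const) G1=G2|G0=1|1=1 G2=NOT G1=NOT 0=1 -> 111
Step 3: G0=1(const) G1=G2|G0=1|1=1 G2=NOT G1=NOT 1=0 -> 110
Step 4: G0=1(const) G1=G2|G0=0|1=1 G2=NOT G1=NOT 1=0 -> 110
State from step 4 equals state from step 3 -> cycle length 1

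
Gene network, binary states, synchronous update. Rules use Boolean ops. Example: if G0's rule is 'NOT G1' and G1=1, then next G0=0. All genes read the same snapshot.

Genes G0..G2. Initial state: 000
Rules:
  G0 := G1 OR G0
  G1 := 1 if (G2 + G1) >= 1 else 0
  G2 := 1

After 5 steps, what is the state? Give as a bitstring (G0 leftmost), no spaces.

Step 1: G0=G1|G0=0|0=0 G1=(0+0>=1)=0 G2=1(const) -> 001
Step 2: G0=G1|G0=0|0=0 G1=(1+0>=1)=1 G2=1(const) -> 011
Step 3: G0=G1|G0=1|0=1 G1=(1+1>=1)=1 G2=1(const) -> 111
Step 4: G0=G1|G0=1|1=1 G1=(1+1>=1)=1 G2=1(const) -> 111
Step 5: G0=G1|G0=1|1=1 G1=(1+1>=1)=1 G2=1(const) -> 111

111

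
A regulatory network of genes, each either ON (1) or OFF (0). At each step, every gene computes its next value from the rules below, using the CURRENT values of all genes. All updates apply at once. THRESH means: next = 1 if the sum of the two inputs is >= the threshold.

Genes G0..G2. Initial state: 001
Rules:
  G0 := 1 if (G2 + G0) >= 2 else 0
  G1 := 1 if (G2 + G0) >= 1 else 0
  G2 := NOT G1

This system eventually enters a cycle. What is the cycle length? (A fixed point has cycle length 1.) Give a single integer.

Answer: 4

Derivation:
Step 0: 001
Step 1: G0=(1+0>=2)=0 G1=(1+0>=1)=1 G2=NOT G1=NOT 0=1 -> 011
Step 2: G0=(1+0>=2)=0 G1=(1+0>=1)=1 G2=NOT G1=NOT 1=0 -> 010
Step 3: G0=(0+0>=2)=0 G1=(0+0>=1)=0 G2=NOT G1=NOT 1=0 -> 000
Step 4: G0=(0+0>=2)=0 G1=(0+0>=1)=0 G2=NOT G1=NOT 0=1 -> 001
State from step 4 equals state from step 0 -> cycle length 4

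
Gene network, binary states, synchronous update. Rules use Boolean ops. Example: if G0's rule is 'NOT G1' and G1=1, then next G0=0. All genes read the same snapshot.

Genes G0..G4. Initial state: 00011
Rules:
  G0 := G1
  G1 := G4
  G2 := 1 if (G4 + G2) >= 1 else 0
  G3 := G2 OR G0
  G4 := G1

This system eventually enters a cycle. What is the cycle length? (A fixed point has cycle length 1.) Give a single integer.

Answer: 2

Derivation:
Step 0: 00011
Step 1: G0=G1=0 G1=G4=1 G2=(1+0>=1)=1 G3=G2|G0=0|0=0 G4=G1=0 -> 01100
Step 2: G0=G1=1 G1=G4=0 G2=(0+1>=1)=1 G3=G2|G0=1|0=1 G4=G1=1 -> 10111
Step 3: G0=G1=0 G1=G4=1 G2=(1+1>=1)=1 G3=G2|G0=1|1=1 G4=G1=0 -> 01110
Step 4: G0=G1=1 G1=G4=0 G2=(0+1>=1)=1 G3=G2|G0=1|0=1 G4=G1=1 -> 10111
State from step 4 equals state from step 2 -> cycle length 2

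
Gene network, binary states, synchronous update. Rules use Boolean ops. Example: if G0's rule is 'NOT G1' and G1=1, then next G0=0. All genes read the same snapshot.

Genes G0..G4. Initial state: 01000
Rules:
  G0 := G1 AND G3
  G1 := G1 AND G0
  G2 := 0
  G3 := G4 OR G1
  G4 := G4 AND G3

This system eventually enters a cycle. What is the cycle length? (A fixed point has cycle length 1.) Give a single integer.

Answer: 1

Derivation:
Step 0: 01000
Step 1: G0=G1&G3=1&0=0 G1=G1&G0=1&0=0 G2=0(const) G3=G4|G1=0|1=1 G4=G4&G3=0&0=0 -> 00010
Step 2: G0=G1&G3=0&1=0 G1=G1&G0=0&0=0 G2=0(const) G3=G4|G1=0|0=0 G4=G4&G3=0&1=0 -> 00000
Step 3: G0=G1&G3=0&0=0 G1=G1&G0=0&0=0 G2=0(const) G3=G4|G1=0|0=0 G4=G4&G3=0&0=0 -> 00000
State from step 3 equals state from step 2 -> cycle length 1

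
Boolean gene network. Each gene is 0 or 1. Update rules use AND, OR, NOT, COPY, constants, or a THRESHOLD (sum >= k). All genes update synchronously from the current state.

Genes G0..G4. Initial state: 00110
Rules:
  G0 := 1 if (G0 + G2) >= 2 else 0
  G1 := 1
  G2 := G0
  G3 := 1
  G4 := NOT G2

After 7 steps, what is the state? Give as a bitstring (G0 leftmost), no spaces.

Step 1: G0=(0+1>=2)=0 G1=1(const) G2=G0=0 G3=1(const) G4=NOT G2=NOT 1=0 -> 01010
Step 2: G0=(0+0>=2)=0 G1=1(const) G2=G0=0 G3=1(const) G4=NOT G2=NOT 0=1 -> 01011
Step 3: G0=(0+0>=2)=0 G1=1(const) G2=G0=0 G3=1(const) G4=NOT G2=NOT 0=1 -> 01011
Step 4: G0=(0+0>=2)=0 G1=1(const) G2=G0=0 G3=1(const) G4=NOT G2=NOT 0=1 -> 01011
Step 5: G0=(0+0>=2)=0 G1=1(const) G2=G0=0 G3=1(const) G4=NOT G2=NOT 0=1 -> 01011
Step 6: G0=(0+0>=2)=0 G1=1(const) G2=G0=0 G3=1(const) G4=NOT G2=NOT 0=1 -> 01011
Step 7: G0=(0+0>=2)=0 G1=1(const) G2=G0=0 G3=1(const) G4=NOT G2=NOT 0=1 -> 01011

01011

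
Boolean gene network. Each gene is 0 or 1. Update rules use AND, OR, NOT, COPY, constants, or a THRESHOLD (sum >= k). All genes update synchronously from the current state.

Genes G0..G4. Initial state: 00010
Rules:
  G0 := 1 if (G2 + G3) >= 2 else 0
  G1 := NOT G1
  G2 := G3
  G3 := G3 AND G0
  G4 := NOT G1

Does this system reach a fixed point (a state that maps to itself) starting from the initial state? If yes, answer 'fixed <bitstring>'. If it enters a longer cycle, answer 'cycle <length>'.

Answer: cycle 2

Derivation:
Step 0: 00010
Step 1: G0=(0+1>=2)=0 G1=NOT G1=NOT 0=1 G2=G3=1 G3=G3&G0=1&0=0 G4=NOT G1=NOT 0=1 -> 01101
Step 2: G0=(1+0>=2)=0 G1=NOT G1=NOT 1=0 G2=G3=0 G3=G3&G0=0&0=0 G4=NOT G1=NOT 1=0 -> 00000
Step 3: G0=(0+0>=2)=0 G1=NOT G1=NOT 0=1 G2=G3=0 G3=G3&G0=0&0=0 G4=NOT G1=NOT 0=1 -> 01001
Step 4: G0=(0+0>=2)=0 G1=NOT G1=NOT 1=0 G2=G3=0 G3=G3&G0=0&0=0 G4=NOT G1=NOT 1=0 -> 00000
Cycle of length 2 starting at step 2 -> no fixed point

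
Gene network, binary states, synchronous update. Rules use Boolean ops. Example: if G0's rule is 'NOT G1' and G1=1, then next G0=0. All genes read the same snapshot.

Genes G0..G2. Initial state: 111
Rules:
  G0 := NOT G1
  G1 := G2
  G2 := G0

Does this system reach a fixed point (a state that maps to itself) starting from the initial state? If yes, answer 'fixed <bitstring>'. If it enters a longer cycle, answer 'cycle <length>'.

Step 0: 111
Step 1: G0=NOT G1=NOT 1=0 G1=G2=1 G2=G0=1 -> 011
Step 2: G0=NOT G1=NOT 1=0 G1=G2=1 G2=G0=0 -> 010
Step 3: G0=NOT G1=NOT 1=0 G1=G2=0 G2=G0=0 -> 000
Step 4: G0=NOT G1=NOT 0=1 G1=G2=0 G2=G0=0 -> 100
Step 5: G0=NOT G1=NOT 0=1 G1=G2=0 G2=G0=1 -> 101
Step 6: G0=NOT G1=NOT 0=1 G1=G2=1 G2=G0=1 -> 111
Cycle of length 6 starting at step 0 -> no fixed point

Answer: cycle 6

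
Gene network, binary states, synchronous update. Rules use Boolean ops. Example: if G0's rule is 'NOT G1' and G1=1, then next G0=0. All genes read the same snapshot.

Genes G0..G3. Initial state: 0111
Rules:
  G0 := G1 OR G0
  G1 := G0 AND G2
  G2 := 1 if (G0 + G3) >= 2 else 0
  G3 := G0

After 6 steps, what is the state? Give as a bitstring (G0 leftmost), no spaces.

Step 1: G0=G1|G0=1|0=1 G1=G0&G2=0&1=0 G2=(0+1>=2)=0 G3=G0=0 -> 1000
Step 2: G0=G1|G0=0|1=1 G1=G0&G2=1&0=0 G2=(1+0>=2)=0 G3=G0=1 -> 1001
Step 3: G0=G1|G0=0|1=1 G1=G0&G2=1&0=0 G2=(1+1>=2)=1 G3=G0=1 -> 1011
Step 4: G0=G1|G0=0|1=1 G1=G0&G2=1&1=1 G2=(1+1>=2)=1 G3=G0=1 -> 1111
Step 5: G0=G1|G0=1|1=1 G1=G0&G2=1&1=1 G2=(1+1>=2)=1 G3=G0=1 -> 1111
Step 6: G0=G1|G0=1|1=1 G1=G0&G2=1&1=1 G2=(1+1>=2)=1 G3=G0=1 -> 1111

1111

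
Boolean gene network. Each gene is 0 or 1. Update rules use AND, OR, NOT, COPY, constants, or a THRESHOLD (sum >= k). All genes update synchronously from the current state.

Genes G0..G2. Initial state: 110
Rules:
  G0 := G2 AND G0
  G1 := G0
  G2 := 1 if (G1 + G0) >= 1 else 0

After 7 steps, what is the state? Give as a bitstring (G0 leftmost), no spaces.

Step 1: G0=G2&G0=0&1=0 G1=G0=1 G2=(1+1>=1)=1 -> 011
Step 2: G0=G2&G0=1&0=0 G1=G0=0 G2=(1+0>=1)=1 -> 001
Step 3: G0=G2&G0=1&0=0 G1=G0=0 G2=(0+0>=1)=0 -> 000
Step 4: G0=G2&G0=0&0=0 G1=G0=0 G2=(0+0>=1)=0 -> 000
Step 5: G0=G2&G0=0&0=0 G1=G0=0 G2=(0+0>=1)=0 -> 000
Step 6: G0=G2&G0=0&0=0 G1=G0=0 G2=(0+0>=1)=0 -> 000
Step 7: G0=G2&G0=0&0=0 G1=G0=0 G2=(0+0>=1)=0 -> 000

000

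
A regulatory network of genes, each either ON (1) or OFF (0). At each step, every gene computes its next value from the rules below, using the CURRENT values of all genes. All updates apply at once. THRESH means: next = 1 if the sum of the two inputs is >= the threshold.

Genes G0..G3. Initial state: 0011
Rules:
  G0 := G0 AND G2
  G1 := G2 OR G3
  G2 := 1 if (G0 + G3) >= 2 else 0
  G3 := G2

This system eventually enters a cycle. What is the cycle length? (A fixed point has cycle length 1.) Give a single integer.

Answer: 1

Derivation:
Step 0: 0011
Step 1: G0=G0&G2=0&1=0 G1=G2|G3=1|1=1 G2=(0+1>=2)=0 G3=G2=1 -> 0101
Step 2: G0=G0&G2=0&0=0 G1=G2|G3=0|1=1 G2=(0+1>=2)=0 G3=G2=0 -> 0100
Step 3: G0=G0&G2=0&0=0 G1=G2|G3=0|0=0 G2=(0+0>=2)=0 G3=G2=0 -> 0000
Step 4: G0=G0&G2=0&0=0 G1=G2|G3=0|0=0 G2=(0+0>=2)=0 G3=G2=0 -> 0000
State from step 4 equals state from step 3 -> cycle length 1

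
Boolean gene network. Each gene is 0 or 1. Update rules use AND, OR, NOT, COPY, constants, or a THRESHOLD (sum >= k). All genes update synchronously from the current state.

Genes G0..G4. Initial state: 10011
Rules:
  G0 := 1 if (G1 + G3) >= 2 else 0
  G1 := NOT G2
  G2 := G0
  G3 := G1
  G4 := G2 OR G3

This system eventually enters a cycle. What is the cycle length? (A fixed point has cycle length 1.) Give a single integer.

Answer: 7

Derivation:
Step 0: 10011
Step 1: G0=(0+1>=2)=0 G1=NOT G2=NOT 0=1 G2=G0=1 G3=G1=0 G4=G2|G3=0|1=1 -> 01101
Step 2: G0=(1+0>=2)=0 G1=NOT G2=NOT 1=0 G2=G0=0 G3=G1=1 G4=G2|G3=1|0=1 -> 00011
Step 3: G0=(0+1>=2)=0 G1=NOT G2=NOT 0=1 G2=G0=0 G3=G1=0 G4=G2|G3=0|1=1 -> 01001
Step 4: G0=(1+0>=2)=0 G1=NOT G2=NOT 0=1 G2=G0=0 G3=G1=1 G4=G2|G3=0|0=0 -> 01010
Step 5: G0=(1+1>=2)=1 G1=NOT G2=NOT 0=1 G2=G0=0 G3=G1=1 G4=G2|G3=0|1=1 -> 11011
Step 6: G0=(1+1>=2)=1 G1=NOT G2=NOT 0=1 G2=G0=1 G3=G1=1 G4=G2|G3=0|1=1 -> 11111
Step 7: G0=(1+1>=2)=1 G1=NOT G2=NOT 1=0 G2=G0=1 G3=G1=1 G4=G2|G3=1|1=1 -> 10111
Step 8: G0=(0+1>=2)=0 G1=NOT G2=NOT 1=0 G2=G0=1 G3=G1=0 G4=G2|G3=1|1=1 -> 00101
Step 9: G0=(0+0>=2)=0 G1=NOT G2=NOT 1=0 G2=G0=0 G3=G1=0 G4=G2|G3=1|0=1 -> 00001
Step 10: G0=(0+0>=2)=0 G1=NOT G2=NOT 0=1 G2=G0=0 G3=G1=0 G4=G2|G3=0|0=0 -> 01000
Step 11: G0=(1+0>=2)=0 G1=NOT G2=NOT 0=1 G2=G0=0 G3=G1=1 G4=G2|G3=0|0=0 -> 01010
State from step 11 equals state from step 4 -> cycle length 7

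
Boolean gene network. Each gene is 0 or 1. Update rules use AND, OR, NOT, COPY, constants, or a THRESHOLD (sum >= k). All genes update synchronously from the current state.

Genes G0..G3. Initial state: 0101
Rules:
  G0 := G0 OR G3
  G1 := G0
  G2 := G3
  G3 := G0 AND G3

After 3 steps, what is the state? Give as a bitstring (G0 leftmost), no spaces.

Step 1: G0=G0|G3=0|1=1 G1=G0=0 G2=G3=1 G3=G0&G3=0&1=0 -> 1010
Step 2: G0=G0|G3=1|0=1 G1=G0=1 G2=G3=0 G3=G0&G3=1&0=0 -> 1100
Step 3: G0=G0|G3=1|0=1 G1=G0=1 G2=G3=0 G3=G0&G3=1&0=0 -> 1100

1100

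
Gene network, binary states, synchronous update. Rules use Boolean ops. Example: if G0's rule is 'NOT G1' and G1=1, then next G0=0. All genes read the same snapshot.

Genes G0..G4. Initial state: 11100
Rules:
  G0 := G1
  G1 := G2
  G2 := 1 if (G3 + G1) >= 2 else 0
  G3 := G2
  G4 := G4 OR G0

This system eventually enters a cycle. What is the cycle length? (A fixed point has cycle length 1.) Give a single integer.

Answer: 2

Derivation:
Step 0: 11100
Step 1: G0=G1=1 G1=G2=1 G2=(0+1>=2)=0 G3=G2=1 G4=G4|G0=0|1=1 -> 11011
Step 2: G0=G1=1 G1=G2=0 G2=(1+1>=2)=1 G3=G2=0 G4=G4|G0=1|1=1 -> 10101
Step 3: G0=G1=0 G1=G2=1 G2=(0+0>=2)=0 G3=G2=1 G4=G4|G0=1|1=1 -> 01011
Step 4: G0=G1=1 G1=G2=0 G2=(1+1>=2)=1 G3=G2=0 G4=G4|G0=1|0=1 -> 10101
State from step 4 equals state from step 2 -> cycle length 2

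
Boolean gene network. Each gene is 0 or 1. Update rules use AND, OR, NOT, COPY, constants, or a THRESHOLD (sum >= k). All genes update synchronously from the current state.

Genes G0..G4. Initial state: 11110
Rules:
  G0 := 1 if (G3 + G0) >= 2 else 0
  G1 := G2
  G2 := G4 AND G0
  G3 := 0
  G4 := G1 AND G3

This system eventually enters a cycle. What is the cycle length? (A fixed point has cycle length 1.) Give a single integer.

Answer: 1

Derivation:
Step 0: 11110
Step 1: G0=(1+1>=2)=1 G1=G2=1 G2=G4&G0=0&1=0 G3=0(const) G4=G1&G3=1&1=1 -> 11001
Step 2: G0=(0+1>=2)=0 G1=G2=0 G2=G4&G0=1&1=1 G3=0(const) G4=G1&G3=1&0=0 -> 00100
Step 3: G0=(0+0>=2)=0 G1=G2=1 G2=G4&G0=0&0=0 G3=0(const) G4=G1&G3=0&0=0 -> 01000
Step 4: G0=(0+0>=2)=0 G1=G2=0 G2=G4&G0=0&0=0 G3=0(const) G4=G1&G3=1&0=0 -> 00000
Step 5: G0=(0+0>=2)=0 G1=G2=0 G2=G4&G0=0&0=0 G3=0(const) G4=G1&G3=0&0=0 -> 00000
State from step 5 equals state from step 4 -> cycle length 1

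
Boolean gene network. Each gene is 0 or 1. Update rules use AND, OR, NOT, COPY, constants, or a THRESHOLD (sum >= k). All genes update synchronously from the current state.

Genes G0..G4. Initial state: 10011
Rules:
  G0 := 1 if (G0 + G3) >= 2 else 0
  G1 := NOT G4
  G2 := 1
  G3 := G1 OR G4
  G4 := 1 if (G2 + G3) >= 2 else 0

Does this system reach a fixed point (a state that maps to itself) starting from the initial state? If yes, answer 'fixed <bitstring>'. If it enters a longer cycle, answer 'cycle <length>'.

Step 0: 10011
Step 1: G0=(1+1>=2)=1 G1=NOT G4=NOT 1=0 G2=1(const) G3=G1|G4=0|1=1 G4=(0+1>=2)=0 -> 10110
Step 2: G0=(1+1>=2)=1 G1=NOT G4=NOT 0=1 G2=1(const) G3=G1|G4=0|0=0 G4=(1+1>=2)=1 -> 11101
Step 3: G0=(1+0>=2)=0 G1=NOT G4=NOT 1=0 G2=1(const) G3=G1|G4=1|1=1 G4=(1+0>=2)=0 -> 00110
Step 4: G0=(0+1>=2)=0 G1=NOT G4=NOT 0=1 G2=1(const) G3=G1|G4=0|0=0 G4=(1+1>=2)=1 -> 01101
Step 5: G0=(0+0>=2)=0 G1=NOT G4=NOT 1=0 G2=1(const) G3=G1|G4=1|1=1 G4=(1+0>=2)=0 -> 00110
Cycle of length 2 starting at step 3 -> no fixed point

Answer: cycle 2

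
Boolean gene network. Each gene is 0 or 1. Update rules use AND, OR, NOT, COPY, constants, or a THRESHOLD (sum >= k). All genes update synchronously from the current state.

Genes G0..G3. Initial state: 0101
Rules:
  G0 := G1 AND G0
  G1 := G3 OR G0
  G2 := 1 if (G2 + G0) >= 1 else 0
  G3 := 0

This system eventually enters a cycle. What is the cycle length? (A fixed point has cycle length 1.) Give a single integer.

Step 0: 0101
Step 1: G0=G1&G0=1&0=0 G1=G3|G0=1|0=1 G2=(0+0>=1)=0 G3=0(const) -> 0100
Step 2: G0=G1&G0=1&0=0 G1=G3|G0=0|0=0 G2=(0+0>=1)=0 G3=0(const) -> 0000
Step 3: G0=G1&G0=0&0=0 G1=G3|G0=0|0=0 G2=(0+0>=1)=0 G3=0(const) -> 0000
State from step 3 equals state from step 2 -> cycle length 1

Answer: 1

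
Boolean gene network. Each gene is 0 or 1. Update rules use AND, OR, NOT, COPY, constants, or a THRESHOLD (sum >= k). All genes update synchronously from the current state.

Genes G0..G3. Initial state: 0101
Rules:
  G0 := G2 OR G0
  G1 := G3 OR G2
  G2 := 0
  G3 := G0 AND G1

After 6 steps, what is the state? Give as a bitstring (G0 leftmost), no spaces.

Step 1: G0=G2|G0=0|0=0 G1=G3|G2=1|0=1 G2=0(const) G3=G0&G1=0&1=0 -> 0100
Step 2: G0=G2|G0=0|0=0 G1=G3|G2=0|0=0 G2=0(const) G3=G0&G1=0&1=0 -> 0000
Step 3: G0=G2|G0=0|0=0 G1=G3|G2=0|0=0 G2=0(const) G3=G0&G1=0&0=0 -> 0000
Step 4: G0=G2|G0=0|0=0 G1=G3|G2=0|0=0 G2=0(const) G3=G0&G1=0&0=0 -> 0000
Step 5: G0=G2|G0=0|0=0 G1=G3|G2=0|0=0 G2=0(const) G3=G0&G1=0&0=0 -> 0000
Step 6: G0=G2|G0=0|0=0 G1=G3|G2=0|0=0 G2=0(const) G3=G0&G1=0&0=0 -> 0000

0000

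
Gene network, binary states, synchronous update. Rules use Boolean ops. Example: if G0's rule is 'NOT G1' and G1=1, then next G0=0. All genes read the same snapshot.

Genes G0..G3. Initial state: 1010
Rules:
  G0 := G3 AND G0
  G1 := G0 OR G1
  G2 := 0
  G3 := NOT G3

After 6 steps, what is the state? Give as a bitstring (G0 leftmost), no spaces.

Step 1: G0=G3&G0=0&1=0 G1=G0|G1=1|0=1 G2=0(const) G3=NOT G3=NOT 0=1 -> 0101
Step 2: G0=G3&G0=1&0=0 G1=G0|G1=0|1=1 G2=0(const) G3=NOT G3=NOT 1=0 -> 0100
Step 3: G0=G3&G0=0&0=0 G1=G0|G1=0|1=1 G2=0(const) G3=NOT G3=NOT 0=1 -> 0101
Step 4: G0=G3&G0=1&0=0 G1=G0|G1=0|1=1 G2=0(const) G3=NOT G3=NOT 1=0 -> 0100
Step 5: G0=G3&G0=0&0=0 G1=G0|G1=0|1=1 G2=0(const) G3=NOT G3=NOT 0=1 -> 0101
Step 6: G0=G3&G0=1&0=0 G1=G0|G1=0|1=1 G2=0(const) G3=NOT G3=NOT 1=0 -> 0100

0100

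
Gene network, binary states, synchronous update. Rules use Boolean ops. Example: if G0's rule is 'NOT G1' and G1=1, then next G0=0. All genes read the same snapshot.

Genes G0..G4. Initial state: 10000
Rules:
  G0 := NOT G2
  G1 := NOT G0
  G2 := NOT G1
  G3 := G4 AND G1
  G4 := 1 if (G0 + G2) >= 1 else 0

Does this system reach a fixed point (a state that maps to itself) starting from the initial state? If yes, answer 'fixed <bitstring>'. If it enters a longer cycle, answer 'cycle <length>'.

Step 0: 10000
Step 1: G0=NOT G2=NOT 0=1 G1=NOT G0=NOT 1=0 G2=NOT G1=NOT 0=1 G3=G4&G1=0&0=0 G4=(1+0>=1)=1 -> 10101
Step 2: G0=NOT G2=NOT 1=0 G1=NOT G0=NOT 1=0 G2=NOT G1=NOT 0=1 G3=G4&G1=1&0=0 G4=(1+1>=1)=1 -> 00101
Step 3: G0=NOT G2=NOT 1=0 G1=NOT G0=NOT 0=1 G2=NOT G1=NOT 0=1 G3=G4&G1=1&0=0 G4=(0+1>=1)=1 -> 01101
Step 4: G0=NOT G2=NOT 1=0 G1=NOT G0=NOT 0=1 G2=NOT G1=NOT 1=0 G3=G4&G1=1&1=1 G4=(0+1>=1)=1 -> 01011
Step 5: G0=NOT G2=NOT 0=1 G1=NOT G0=NOT 0=1 G2=NOT G1=NOT 1=0 G3=G4&G1=1&1=1 G4=(0+0>=1)=0 -> 11010
Step 6: G0=NOT G2=NOT 0=1 G1=NOT G0=NOT 1=0 G2=NOT G1=NOT 1=0 G3=G4&G1=0&1=0 G4=(1+0>=1)=1 -> 10001
Step 7: G0=NOT G2=NOT 0=1 G1=NOT G0=NOT 1=0 G2=NOT G1=NOT 0=1 G3=G4&G1=1&0=0 G4=(1+0>=1)=1 -> 10101
Cycle of length 6 starting at step 1 -> no fixed point

Answer: cycle 6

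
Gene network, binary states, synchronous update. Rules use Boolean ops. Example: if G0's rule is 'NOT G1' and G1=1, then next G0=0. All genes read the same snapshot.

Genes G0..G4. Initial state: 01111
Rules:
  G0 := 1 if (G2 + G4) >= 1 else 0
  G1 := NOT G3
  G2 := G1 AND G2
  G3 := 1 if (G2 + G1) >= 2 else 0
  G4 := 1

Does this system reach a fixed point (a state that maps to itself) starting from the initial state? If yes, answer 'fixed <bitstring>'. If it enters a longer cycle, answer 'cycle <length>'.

Step 0: 01111
Step 1: G0=(1+1>=1)=1 G1=NOT G3=NOT 1=0 G2=G1&G2=1&1=1 G3=(1+1>=2)=1 G4=1(const) -> 10111
Step 2: G0=(1+1>=1)=1 G1=NOT G3=NOT 1=0 G2=G1&G2=0&1=0 G3=(1+0>=2)=0 G4=1(const) -> 10001
Step 3: G0=(0+1>=1)=1 G1=NOT G3=NOT 0=1 G2=G1&G2=0&0=0 G3=(0+0>=2)=0 G4=1(const) -> 11001
Step 4: G0=(0+1>=1)=1 G1=NOT G3=NOT 0=1 G2=G1&G2=1&0=0 G3=(0+1>=2)=0 G4=1(const) -> 11001
Fixed point reached at step 3: 11001

Answer: fixed 11001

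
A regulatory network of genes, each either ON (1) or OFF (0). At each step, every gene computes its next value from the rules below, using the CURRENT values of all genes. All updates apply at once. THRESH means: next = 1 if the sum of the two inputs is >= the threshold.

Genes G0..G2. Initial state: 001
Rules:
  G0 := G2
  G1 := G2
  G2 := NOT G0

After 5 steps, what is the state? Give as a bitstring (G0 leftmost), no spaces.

Step 1: G0=G2=1 G1=G2=1 G2=NOT G0=NOT 0=1 -> 111
Step 2: G0=G2=1 G1=G2=1 G2=NOT G0=NOT 1=0 -> 110
Step 3: G0=G2=0 G1=G2=0 G2=NOT G0=NOT 1=0 -> 000
Step 4: G0=G2=0 G1=G2=0 G2=NOT G0=NOT 0=1 -> 001
Step 5: G0=G2=1 G1=G2=1 G2=NOT G0=NOT 0=1 -> 111

111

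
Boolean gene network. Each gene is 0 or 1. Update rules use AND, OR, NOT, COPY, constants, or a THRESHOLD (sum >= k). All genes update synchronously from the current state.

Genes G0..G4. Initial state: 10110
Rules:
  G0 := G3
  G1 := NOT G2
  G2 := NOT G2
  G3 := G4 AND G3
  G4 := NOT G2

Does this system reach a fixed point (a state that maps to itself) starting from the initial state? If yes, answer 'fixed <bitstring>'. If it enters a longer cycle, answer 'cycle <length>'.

Answer: cycle 2

Derivation:
Step 0: 10110
Step 1: G0=G3=1 G1=NOT G2=NOT 1=0 G2=NOT G2=NOT 1=0 G3=G4&G3=0&1=0 G4=NOT G2=NOT 1=0 -> 10000
Step 2: G0=G3=0 G1=NOT G2=NOT 0=1 G2=NOT G2=NOT 0=1 G3=G4&G3=0&0=0 G4=NOT G2=NOT 0=1 -> 01101
Step 3: G0=G3=0 G1=NOT G2=NOT 1=0 G2=NOT G2=NOT 1=0 G3=G4&G3=1&0=0 G4=NOT G2=NOT 1=0 -> 00000
Step 4: G0=G3=0 G1=NOT G2=NOT 0=1 G2=NOT G2=NOT 0=1 G3=G4&G3=0&0=0 G4=NOT G2=NOT 0=1 -> 01101
Cycle of length 2 starting at step 2 -> no fixed point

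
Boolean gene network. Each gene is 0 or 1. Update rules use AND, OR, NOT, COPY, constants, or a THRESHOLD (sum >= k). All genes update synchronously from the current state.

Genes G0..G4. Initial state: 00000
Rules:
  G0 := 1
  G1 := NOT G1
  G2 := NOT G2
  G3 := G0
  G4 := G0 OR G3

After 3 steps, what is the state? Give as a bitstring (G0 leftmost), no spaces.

Step 1: G0=1(const) G1=NOT G1=NOT 0=1 G2=NOT G2=NOT 0=1 G3=G0=0 G4=G0|G3=0|0=0 -> 11100
Step 2: G0=1(const) G1=NOT G1=NOT 1=0 G2=NOT G2=NOT 1=0 G3=G0=1 G4=G0|G3=1|0=1 -> 10011
Step 3: G0=1(const) G1=NOT G1=NOT 0=1 G2=NOT G2=NOT 0=1 G3=G0=1 G4=G0|G3=1|1=1 -> 11111

11111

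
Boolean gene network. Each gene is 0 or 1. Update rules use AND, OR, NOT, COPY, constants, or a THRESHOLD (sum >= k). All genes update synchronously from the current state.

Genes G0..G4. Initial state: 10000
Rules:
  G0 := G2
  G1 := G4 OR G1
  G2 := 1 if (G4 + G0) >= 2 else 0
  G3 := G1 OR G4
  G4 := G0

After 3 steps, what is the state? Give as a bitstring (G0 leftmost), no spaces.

Step 1: G0=G2=0 G1=G4|G1=0|0=0 G2=(0+1>=2)=0 G3=G1|G4=0|0=0 G4=G0=1 -> 00001
Step 2: G0=G2=0 G1=G4|G1=1|0=1 G2=(1+0>=2)=0 G3=G1|G4=0|1=1 G4=G0=0 -> 01010
Step 3: G0=G2=0 G1=G4|G1=0|1=1 G2=(0+0>=2)=0 G3=G1|G4=1|0=1 G4=G0=0 -> 01010

01010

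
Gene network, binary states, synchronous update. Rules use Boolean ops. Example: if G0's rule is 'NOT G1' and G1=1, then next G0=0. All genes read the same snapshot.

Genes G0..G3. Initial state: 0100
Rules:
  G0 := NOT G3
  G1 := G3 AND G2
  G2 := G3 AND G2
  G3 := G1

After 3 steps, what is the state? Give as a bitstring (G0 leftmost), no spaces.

Step 1: G0=NOT G3=NOT 0=1 G1=G3&G2=0&0=0 G2=G3&G2=0&0=0 G3=G1=1 -> 1001
Step 2: G0=NOT G3=NOT 1=0 G1=G3&G2=1&0=0 G2=G3&G2=1&0=0 G3=G1=0 -> 0000
Step 3: G0=NOT G3=NOT 0=1 G1=G3&G2=0&0=0 G2=G3&G2=0&0=0 G3=G1=0 -> 1000

1000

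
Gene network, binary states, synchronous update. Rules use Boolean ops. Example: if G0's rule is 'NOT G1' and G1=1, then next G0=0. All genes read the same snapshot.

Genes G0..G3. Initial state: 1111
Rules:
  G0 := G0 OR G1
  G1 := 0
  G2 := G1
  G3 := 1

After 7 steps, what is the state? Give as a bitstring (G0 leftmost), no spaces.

Step 1: G0=G0|G1=1|1=1 G1=0(const) G2=G1=1 G3=1(const) -> 1011
Step 2: G0=G0|G1=1|0=1 G1=0(const) G2=G1=0 G3=1(const) -> 1001
Step 3: G0=G0|G1=1|0=1 G1=0(const) G2=G1=0 G3=1(const) -> 1001
Step 4: G0=G0|G1=1|0=1 G1=0(const) G2=G1=0 G3=1(const) -> 1001
Step 5: G0=G0|G1=1|0=1 G1=0(const) G2=G1=0 G3=1(const) -> 1001
Step 6: G0=G0|G1=1|0=1 G1=0(const) G2=G1=0 G3=1(const) -> 1001
Step 7: G0=G0|G1=1|0=1 G1=0(const) G2=G1=0 G3=1(const) -> 1001

1001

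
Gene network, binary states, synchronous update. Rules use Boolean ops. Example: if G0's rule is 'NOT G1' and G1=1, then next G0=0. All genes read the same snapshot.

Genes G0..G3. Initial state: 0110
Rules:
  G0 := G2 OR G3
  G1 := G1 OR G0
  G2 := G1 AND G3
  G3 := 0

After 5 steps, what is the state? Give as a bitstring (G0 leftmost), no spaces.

Step 1: G0=G2|G3=1|0=1 G1=G1|G0=1|0=1 G2=G1&G3=1&0=0 G3=0(const) -> 1100
Step 2: G0=G2|G3=0|0=0 G1=G1|G0=1|1=1 G2=G1&G3=1&0=0 G3=0(const) -> 0100
Step 3: G0=G2|G3=0|0=0 G1=G1|G0=1|0=1 G2=G1&G3=1&0=0 G3=0(const) -> 0100
Step 4: G0=G2|G3=0|0=0 G1=G1|G0=1|0=1 G2=G1&G3=1&0=0 G3=0(const) -> 0100
Step 5: G0=G2|G3=0|0=0 G1=G1|G0=1|0=1 G2=G1&G3=1&0=0 G3=0(const) -> 0100

0100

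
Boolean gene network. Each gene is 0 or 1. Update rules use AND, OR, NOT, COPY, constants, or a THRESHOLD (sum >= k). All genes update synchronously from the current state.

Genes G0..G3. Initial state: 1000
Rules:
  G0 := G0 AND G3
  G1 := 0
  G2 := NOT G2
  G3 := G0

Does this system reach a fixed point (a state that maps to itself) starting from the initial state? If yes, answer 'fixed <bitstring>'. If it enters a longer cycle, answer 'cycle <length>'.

Step 0: 1000
Step 1: G0=G0&G3=1&0=0 G1=0(const) G2=NOT G2=NOT 0=1 G3=G0=1 -> 0011
Step 2: G0=G0&G3=0&1=0 G1=0(const) G2=NOT G2=NOT 1=0 G3=G0=0 -> 0000
Step 3: G0=G0&G3=0&0=0 G1=0(const) G2=NOT G2=NOT 0=1 G3=G0=0 -> 0010
Step 4: G0=G0&G3=0&0=0 G1=0(const) G2=NOT G2=NOT 1=0 G3=G0=0 -> 0000
Cycle of length 2 starting at step 2 -> no fixed point

Answer: cycle 2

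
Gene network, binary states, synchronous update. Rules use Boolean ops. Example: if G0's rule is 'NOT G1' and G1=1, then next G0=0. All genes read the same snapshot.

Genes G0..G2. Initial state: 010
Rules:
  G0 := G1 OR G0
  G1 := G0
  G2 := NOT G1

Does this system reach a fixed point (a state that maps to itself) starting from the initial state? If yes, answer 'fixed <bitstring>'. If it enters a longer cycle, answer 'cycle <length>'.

Answer: fixed 110

Derivation:
Step 0: 010
Step 1: G0=G1|G0=1|0=1 G1=G0=0 G2=NOT G1=NOT 1=0 -> 100
Step 2: G0=G1|G0=0|1=1 G1=G0=1 G2=NOT G1=NOT 0=1 -> 111
Step 3: G0=G1|G0=1|1=1 G1=G0=1 G2=NOT G1=NOT 1=0 -> 110
Step 4: G0=G1|G0=1|1=1 G1=G0=1 G2=NOT G1=NOT 1=0 -> 110
Fixed point reached at step 3: 110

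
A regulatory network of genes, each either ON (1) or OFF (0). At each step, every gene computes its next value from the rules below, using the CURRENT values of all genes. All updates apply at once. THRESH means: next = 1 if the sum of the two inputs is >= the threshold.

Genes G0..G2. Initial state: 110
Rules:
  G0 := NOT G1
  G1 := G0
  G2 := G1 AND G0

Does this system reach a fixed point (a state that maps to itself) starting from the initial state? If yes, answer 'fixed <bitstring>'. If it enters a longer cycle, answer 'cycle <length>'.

Answer: cycle 4

Derivation:
Step 0: 110
Step 1: G0=NOT G1=NOT 1=0 G1=G0=1 G2=G1&G0=1&1=1 -> 011
Step 2: G0=NOT G1=NOT 1=0 G1=G0=0 G2=G1&G0=1&0=0 -> 000
Step 3: G0=NOT G1=NOT 0=1 G1=G0=0 G2=G1&G0=0&0=0 -> 100
Step 4: G0=NOT G1=NOT 0=1 G1=G0=1 G2=G1&G0=0&1=0 -> 110
Cycle of length 4 starting at step 0 -> no fixed point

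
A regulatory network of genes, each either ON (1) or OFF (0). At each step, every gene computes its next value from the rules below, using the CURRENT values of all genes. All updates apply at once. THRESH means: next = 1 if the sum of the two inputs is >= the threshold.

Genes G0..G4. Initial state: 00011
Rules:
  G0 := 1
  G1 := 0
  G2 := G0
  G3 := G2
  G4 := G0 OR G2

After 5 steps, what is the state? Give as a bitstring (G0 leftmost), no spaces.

Step 1: G0=1(const) G1=0(const) G2=G0=0 G3=G2=0 G4=G0|G2=0|0=0 -> 10000
Step 2: G0=1(const) G1=0(const) G2=G0=1 G3=G2=0 G4=G0|G2=1|0=1 -> 10101
Step 3: G0=1(const) G1=0(const) G2=G0=1 G3=G2=1 G4=G0|G2=1|1=1 -> 10111
Step 4: G0=1(const) G1=0(const) G2=G0=1 G3=G2=1 G4=G0|G2=1|1=1 -> 10111
Step 5: G0=1(const) G1=0(const) G2=G0=1 G3=G2=1 G4=G0|G2=1|1=1 -> 10111

10111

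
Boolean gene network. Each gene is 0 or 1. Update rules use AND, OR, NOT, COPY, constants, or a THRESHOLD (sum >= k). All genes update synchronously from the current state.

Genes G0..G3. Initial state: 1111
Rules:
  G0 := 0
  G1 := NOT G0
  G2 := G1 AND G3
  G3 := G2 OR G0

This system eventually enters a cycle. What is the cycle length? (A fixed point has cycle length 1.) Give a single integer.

Step 0: 1111
Step 1: G0=0(const) G1=NOT G0=NOT 1=0 G2=G1&G3=1&1=1 G3=G2|G0=1|1=1 -> 0011
Step 2: G0=0(const) G1=NOT G0=NOT 0=1 G2=G1&G3=0&1=0 G3=G2|G0=1|0=1 -> 0101
Step 3: G0=0(const) G1=NOT G0=NOT 0=1 G2=G1&G3=1&1=1 G3=G2|G0=0|0=0 -> 0110
Step 4: G0=0(const) G1=NOT G0=NOT 0=1 G2=G1&G3=1&0=0 G3=G2|G0=1|0=1 -> 0101
State from step 4 equals state from step 2 -> cycle length 2

Answer: 2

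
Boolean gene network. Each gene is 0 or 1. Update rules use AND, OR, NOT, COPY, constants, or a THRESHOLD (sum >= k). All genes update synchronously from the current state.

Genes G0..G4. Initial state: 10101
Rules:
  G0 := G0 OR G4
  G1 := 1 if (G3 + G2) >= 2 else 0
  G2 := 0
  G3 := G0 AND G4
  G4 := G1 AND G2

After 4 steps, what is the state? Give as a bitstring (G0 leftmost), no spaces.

Step 1: G0=G0|G4=1|1=1 G1=(0+1>=2)=0 G2=0(const) G3=G0&G4=1&1=1 G4=G1&G2=0&1=0 -> 10010
Step 2: G0=G0|G4=1|0=1 G1=(1+0>=2)=0 G2=0(const) G3=G0&G4=1&0=0 G4=G1&G2=0&0=0 -> 10000
Step 3: G0=G0|G4=1|0=1 G1=(0+0>=2)=0 G2=0(const) G3=G0&G4=1&0=0 G4=G1&G2=0&0=0 -> 10000
Step 4: G0=G0|G4=1|0=1 G1=(0+0>=2)=0 G2=0(const) G3=G0&G4=1&0=0 G4=G1&G2=0&0=0 -> 10000

10000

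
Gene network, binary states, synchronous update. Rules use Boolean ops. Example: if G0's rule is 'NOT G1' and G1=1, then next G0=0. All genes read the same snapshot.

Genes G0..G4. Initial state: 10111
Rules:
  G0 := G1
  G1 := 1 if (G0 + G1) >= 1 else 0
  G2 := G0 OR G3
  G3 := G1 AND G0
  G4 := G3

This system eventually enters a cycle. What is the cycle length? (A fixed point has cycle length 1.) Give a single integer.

Step 0: 10111
Step 1: G0=G1=0 G1=(1+0>=1)=1 G2=G0|G3=1|1=1 G3=G1&G0=0&1=0 G4=G3=1 -> 01101
Step 2: G0=G1=1 G1=(0+1>=1)=1 G2=G0|G3=0|0=0 G3=G1&G0=1&0=0 G4=G3=0 -> 11000
Step 3: G0=G1=1 G1=(1+1>=1)=1 G2=G0|G3=1|0=1 G3=G1&G0=1&1=1 G4=G3=0 -> 11110
Step 4: G0=G1=1 G1=(1+1>=1)=1 G2=G0|G3=1|1=1 G3=G1&G0=1&1=1 G4=G3=1 -> 11111
Step 5: G0=G1=1 G1=(1+1>=1)=1 G2=G0|G3=1|1=1 G3=G1&G0=1&1=1 G4=G3=1 -> 11111
State from step 5 equals state from step 4 -> cycle length 1

Answer: 1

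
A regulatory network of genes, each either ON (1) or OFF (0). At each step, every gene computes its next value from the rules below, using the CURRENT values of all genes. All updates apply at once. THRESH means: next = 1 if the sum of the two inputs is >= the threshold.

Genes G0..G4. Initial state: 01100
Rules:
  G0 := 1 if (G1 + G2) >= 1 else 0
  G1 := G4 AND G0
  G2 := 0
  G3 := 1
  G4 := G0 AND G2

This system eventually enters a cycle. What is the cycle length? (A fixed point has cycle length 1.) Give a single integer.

Answer: 1

Derivation:
Step 0: 01100
Step 1: G0=(1+1>=1)=1 G1=G4&G0=0&0=0 G2=0(const) G3=1(const) G4=G0&G2=0&1=0 -> 10010
Step 2: G0=(0+0>=1)=0 G1=G4&G0=0&1=0 G2=0(const) G3=1(const) G4=G0&G2=1&0=0 -> 00010
Step 3: G0=(0+0>=1)=0 G1=G4&G0=0&0=0 G2=0(const) G3=1(const) G4=G0&G2=0&0=0 -> 00010
State from step 3 equals state from step 2 -> cycle length 1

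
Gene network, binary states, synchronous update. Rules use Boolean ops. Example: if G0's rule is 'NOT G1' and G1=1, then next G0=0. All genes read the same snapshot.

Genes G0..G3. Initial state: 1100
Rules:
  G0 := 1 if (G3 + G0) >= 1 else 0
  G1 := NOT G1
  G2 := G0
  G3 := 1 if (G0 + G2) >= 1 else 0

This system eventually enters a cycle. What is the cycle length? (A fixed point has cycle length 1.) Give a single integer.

Step 0: 1100
Step 1: G0=(0+1>=1)=1 G1=NOT G1=NOT 1=0 G2=G0=1 G3=(1+0>=1)=1 -> 1011
Step 2: G0=(1+1>=1)=1 G1=NOT G1=NOT 0=1 G2=G0=1 G3=(1+1>=1)=1 -> 1111
Step 3: G0=(1+1>=1)=1 G1=NOT G1=NOT 1=0 G2=G0=1 G3=(1+1>=1)=1 -> 1011
State from step 3 equals state from step 1 -> cycle length 2

Answer: 2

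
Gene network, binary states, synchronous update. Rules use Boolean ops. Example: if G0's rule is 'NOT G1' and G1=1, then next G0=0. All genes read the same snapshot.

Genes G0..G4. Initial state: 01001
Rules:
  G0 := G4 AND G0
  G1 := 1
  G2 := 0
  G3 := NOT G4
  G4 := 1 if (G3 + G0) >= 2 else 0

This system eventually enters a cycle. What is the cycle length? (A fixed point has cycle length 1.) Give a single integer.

Step 0: 01001
Step 1: G0=G4&G0=1&0=0 G1=1(const) G2=0(const) G3=NOT G4=NOT 1=0 G4=(0+0>=2)=0 -> 01000
Step 2: G0=G4&G0=0&0=0 G1=1(const) G2=0(const) G3=NOT G4=NOT 0=1 G4=(0+0>=2)=0 -> 01010
Step 3: G0=G4&G0=0&0=0 G1=1(const) G2=0(const) G3=NOT G4=NOT 0=1 G4=(1+0>=2)=0 -> 01010
State from step 3 equals state from step 2 -> cycle length 1

Answer: 1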